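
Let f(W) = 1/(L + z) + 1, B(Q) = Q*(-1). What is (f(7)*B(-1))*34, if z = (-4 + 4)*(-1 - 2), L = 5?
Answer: 204/5 ≈ 40.800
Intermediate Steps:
z = 0 (z = 0*(-3) = 0)
B(Q) = -Q
f(W) = 6/5 (f(W) = 1/(5 + 0) + 1 = 1/5 + 1 = ⅕ + 1 = 6/5)
(f(7)*B(-1))*34 = (6*(-1*(-1))/5)*34 = ((6/5)*1)*34 = (6/5)*34 = 204/5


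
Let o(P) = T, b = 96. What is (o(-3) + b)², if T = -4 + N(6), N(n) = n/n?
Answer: 8649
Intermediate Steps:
N(n) = 1
T = -3 (T = -4 + 1 = -3)
o(P) = -3
(o(-3) + b)² = (-3 + 96)² = 93² = 8649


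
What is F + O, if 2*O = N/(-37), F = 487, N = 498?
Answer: 17770/37 ≈ 480.27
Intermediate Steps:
O = -249/37 (O = (498/(-37))/2 = (498*(-1/37))/2 = (½)*(-498/37) = -249/37 ≈ -6.7297)
F + O = 487 - 249/37 = 17770/37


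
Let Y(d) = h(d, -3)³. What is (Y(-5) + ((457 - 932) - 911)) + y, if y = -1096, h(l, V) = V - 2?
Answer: -2607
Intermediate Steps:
h(l, V) = -2 + V
Y(d) = -125 (Y(d) = (-2 - 3)³ = (-5)³ = -125)
(Y(-5) + ((457 - 932) - 911)) + y = (-125 + ((457 - 932) - 911)) - 1096 = (-125 + (-475 - 911)) - 1096 = (-125 - 1386) - 1096 = -1511 - 1096 = -2607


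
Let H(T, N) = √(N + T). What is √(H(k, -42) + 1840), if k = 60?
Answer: √(1840 + 3*√2) ≈ 42.945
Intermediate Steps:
√(H(k, -42) + 1840) = √(√(-42 + 60) + 1840) = √(√18 + 1840) = √(3*√2 + 1840) = √(1840 + 3*√2)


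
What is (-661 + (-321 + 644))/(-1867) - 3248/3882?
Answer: -2375950/3623847 ≈ -0.65564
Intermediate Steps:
(-661 + (-321 + 644))/(-1867) - 3248/3882 = (-661 + 323)*(-1/1867) - 3248*1/3882 = -338*(-1/1867) - 1624/1941 = 338/1867 - 1624/1941 = -2375950/3623847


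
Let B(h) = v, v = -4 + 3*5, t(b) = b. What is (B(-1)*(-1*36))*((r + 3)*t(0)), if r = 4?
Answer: 0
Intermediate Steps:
v = 11 (v = -4 + 15 = 11)
B(h) = 11
(B(-1)*(-1*36))*((r + 3)*t(0)) = (11*(-1*36))*((4 + 3)*0) = (11*(-36))*(7*0) = -396*0 = 0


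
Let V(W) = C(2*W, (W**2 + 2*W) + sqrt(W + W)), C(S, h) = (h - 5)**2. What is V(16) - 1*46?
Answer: 80075 + 2264*sqrt(2) ≈ 83277.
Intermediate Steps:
C(S, h) = (-5 + h)**2
V(W) = (-5 + W**2 + 2*W + sqrt(2)*sqrt(W))**2 (V(W) = (-5 + ((W**2 + 2*W) + sqrt(W + W)))**2 = (-5 + ((W**2 + 2*W) + sqrt(2*W)))**2 = (-5 + ((W**2 + 2*W) + sqrt(2)*sqrt(W)))**2 = (-5 + (W**2 + 2*W + sqrt(2)*sqrt(W)))**2 = (-5 + W**2 + 2*W + sqrt(2)*sqrt(W))**2)
V(16) - 1*46 = (-5 + 16**2 + 2*16 + sqrt(2)*sqrt(16))**2 - 1*46 = (-5 + 256 + 32 + sqrt(2)*4)**2 - 46 = (-5 + 256 + 32 + 4*sqrt(2))**2 - 46 = (283 + 4*sqrt(2))**2 - 46 = -46 + (283 + 4*sqrt(2))**2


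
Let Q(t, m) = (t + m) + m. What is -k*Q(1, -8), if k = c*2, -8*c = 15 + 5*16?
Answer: -1425/4 ≈ -356.25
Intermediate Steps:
Q(t, m) = t + 2*m (Q(t, m) = (m + t) + m = t + 2*m)
c = -95/8 (c = -(15 + 5*16)/8 = -(15 + 80)/8 = -⅛*95 = -95/8 ≈ -11.875)
k = -95/4 (k = -95/8*2 = -95/4 ≈ -23.750)
-k*Q(1, -8) = -(-95)*(1 + 2*(-8))/4 = -(-95)*(1 - 16)/4 = -(-95)*(-15)/4 = -1*1425/4 = -1425/4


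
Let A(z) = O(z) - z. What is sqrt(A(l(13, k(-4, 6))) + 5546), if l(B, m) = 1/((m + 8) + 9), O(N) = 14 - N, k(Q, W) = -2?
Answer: 7*sqrt(25530)/15 ≈ 74.564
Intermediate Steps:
l(B, m) = 1/(17 + m) (l(B, m) = 1/((8 + m) + 9) = 1/(17 + m))
A(z) = 14 - 2*z (A(z) = (14 - z) - z = 14 - 2*z)
sqrt(A(l(13, k(-4, 6))) + 5546) = sqrt((14 - 2/(17 - 2)) + 5546) = sqrt((14 - 2/15) + 5546) = sqrt(208/15 + 5546) = sqrt(83398/15) = 7*sqrt(25530)/15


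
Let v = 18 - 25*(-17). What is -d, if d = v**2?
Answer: -196249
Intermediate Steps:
v = 443 (v = 18 + 425 = 443)
d = 196249 (d = 443**2 = 196249)
-d = -1*196249 = -196249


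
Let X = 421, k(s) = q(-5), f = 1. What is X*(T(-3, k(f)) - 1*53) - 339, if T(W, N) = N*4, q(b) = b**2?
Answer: 19448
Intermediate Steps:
k(s) = 25 (k(s) = (-5)**2 = 25)
T(W, N) = 4*N
X*(T(-3, k(f)) - 1*53) - 339 = 421*(4*25 - 1*53) - 339 = 421*(100 - 53) - 339 = 421*47 - 339 = 19787 - 339 = 19448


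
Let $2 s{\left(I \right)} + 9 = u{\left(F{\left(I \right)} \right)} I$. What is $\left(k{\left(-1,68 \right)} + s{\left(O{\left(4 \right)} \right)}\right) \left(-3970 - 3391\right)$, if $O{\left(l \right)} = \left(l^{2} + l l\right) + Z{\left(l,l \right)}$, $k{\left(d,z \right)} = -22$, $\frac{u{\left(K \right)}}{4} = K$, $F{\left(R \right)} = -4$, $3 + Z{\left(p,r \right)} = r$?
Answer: $\frac{4276741}{2} \approx 2.1384 \cdot 10^{6}$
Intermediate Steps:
$Z{\left(p,r \right)} = -3 + r$
$u{\left(K \right)} = 4 K$
$O{\left(l \right)} = -3 + l + 2 l^{2}$ ($O{\left(l \right)} = \left(l^{2} + l l\right) + \left(-3 + l\right) = \left(l^{2} + l^{2}\right) + \left(-3 + l\right) = 2 l^{2} + \left(-3 + l\right) = -3 + l + 2 l^{2}$)
$s{\left(I \right)} = - \frac{9}{2} - 8 I$ ($s{\left(I \right)} = - \frac{9}{2} + \frac{4 \left(-4\right) I}{2} = - \frac{9}{2} + \frac{\left(-16\right) I}{2} = - \frac{9}{2} - 8 I$)
$\left(k{\left(-1,68 \right)} + s{\left(O{\left(4 \right)} \right)}\right) \left(-3970 - 3391\right) = \left(-22 - \left(\frac{9}{2} + 8 \left(-3 + 4 + 2 \cdot 4^{2}\right)\right)\right) \left(-3970 - 3391\right) = \left(-22 - \left(\frac{9}{2} + 8 \left(-3 + 4 + 2 \cdot 16\right)\right)\right) \left(-7361\right) = \left(-22 - \left(\frac{9}{2} + 8 \left(-3 + 4 + 32\right)\right)\right) \left(-7361\right) = \left(-22 - \frac{537}{2}\right) \left(-7361\right) = \left(- \frac{581}{2}\right) \left(-7361\right) = \frac{4276741}{2}$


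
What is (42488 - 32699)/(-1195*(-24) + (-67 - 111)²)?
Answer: 9789/60364 ≈ 0.16217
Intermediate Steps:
(42488 - 32699)/(-1195*(-24) + (-67 - 111)²) = 9789/(28680 + (-178)²) = 9789/(28680 + 31684) = 9789/60364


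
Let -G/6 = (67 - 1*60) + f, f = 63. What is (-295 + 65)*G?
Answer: 96600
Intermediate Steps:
G = -420 (G = -6*((67 - 1*60) + 63) = -6*((67 - 60) + 63) = -6*(7 + 63) = -6*70 = -420)
(-295 + 65)*G = (-295 + 65)*(-420) = -230*(-420) = 96600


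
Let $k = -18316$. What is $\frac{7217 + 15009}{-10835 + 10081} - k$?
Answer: $\frac{6894019}{377} \approx 18287.0$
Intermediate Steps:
$\frac{7217 + 15009}{-10835 + 10081} - k = \frac{7217 + 15009}{-10835 + 10081} - -18316 = \frac{22226}{-754} + 18316 = 22226 \left(- \frac{1}{754}\right) + 18316 = - \frac{11113}{377} + 18316 = \frac{6894019}{377}$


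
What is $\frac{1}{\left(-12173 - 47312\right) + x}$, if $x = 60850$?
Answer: $\frac{1}{1365} \approx 0.0007326$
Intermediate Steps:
$\frac{1}{\left(-12173 - 47312\right) + x} = \frac{1}{\left(-12173 - 47312\right) + 60850} = \frac{1}{-59485 + 60850} = \frac{1}{1365}$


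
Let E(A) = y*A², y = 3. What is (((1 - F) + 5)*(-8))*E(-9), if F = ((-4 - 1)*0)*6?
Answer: -11664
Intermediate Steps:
F = 0 (F = -5*0*6 = 0*6 = 0)
E(A) = 3*A²
(((1 - F) + 5)*(-8))*E(-9) = (((1 - 1*0) + 5)*(-8))*(3*(-9)²) = (((1 + 0) + 5)*(-8))*(3*81) = ((1 + 5)*(-8))*243 = (6*(-8))*243 = -48*243 = -11664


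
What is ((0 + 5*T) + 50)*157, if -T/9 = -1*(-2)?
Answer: -6280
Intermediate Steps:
T = -18 (T = -(-9)*(-2) = -9*2 = -18)
((0 + 5*T) + 50)*157 = ((0 + 5*(-18)) + 50)*157 = ((0 - 90) + 50)*157 = (-90 + 50)*157 = -40*157 = -6280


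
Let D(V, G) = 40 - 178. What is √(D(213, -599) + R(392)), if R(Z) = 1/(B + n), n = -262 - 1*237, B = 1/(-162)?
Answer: 2*I*√225458839254/80839 ≈ 11.747*I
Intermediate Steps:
B = -1/162 ≈ -0.0061728
D(V, G) = -138
n = -499 (n = -262 - 237 = -499)
R(Z) = -162/80839 (R(Z) = 1/(-1/162 - 499) = 1/(-80839/162) = -162/80839)
√(D(213, -599) + R(392)) = √(-138 - 162/80839) = √(-11155944/80839) = 2*I*√225458839254/80839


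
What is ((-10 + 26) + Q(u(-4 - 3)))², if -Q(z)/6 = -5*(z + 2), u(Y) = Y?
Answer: 17956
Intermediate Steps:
Q(z) = 60 + 30*z (Q(z) = -(-30)*(z + 2) = -(-30)*(2 + z) = -6*(-10 - 5*z) = 60 + 30*z)
((-10 + 26) + Q(u(-4 - 3)))² = ((-10 + 26) + (60 + 30*(-4 - 3)))² = (16 + (60 + 30*(-7)))² = (16 + (60 - 210))² = (16 - 150)² = (-134)² = 17956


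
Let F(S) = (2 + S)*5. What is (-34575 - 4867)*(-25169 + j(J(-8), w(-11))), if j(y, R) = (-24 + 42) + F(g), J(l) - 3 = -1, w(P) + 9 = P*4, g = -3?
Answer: 992202952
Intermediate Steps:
w(P) = -9 + 4*P (w(P) = -9 + P*4 = -9 + 4*P)
J(l) = 2 (J(l) = 3 - 1 = 2)
F(S) = 10 + 5*S
j(y, R) = 13 (j(y, R) = (-24 + 42) + (10 + 5*(-3)) = 18 + (10 - 15) = 18 - 5 = 13)
(-34575 - 4867)*(-25169 + j(J(-8), w(-11))) = (-34575 - 4867)*(-25169 + 13) = -39442*(-25156) = 992202952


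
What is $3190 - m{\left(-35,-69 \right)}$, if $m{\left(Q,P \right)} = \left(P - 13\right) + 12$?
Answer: $3260$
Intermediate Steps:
$m{\left(Q,P \right)} = -1 + P$ ($m{\left(Q,P \right)} = \left(-13 + P\right) + 12 = -1 + P$)
$3190 - m{\left(-35,-69 \right)} = 3190 - \left(-1 - 69\right) = 3190 - -70 = 3190 + 70 = 3260$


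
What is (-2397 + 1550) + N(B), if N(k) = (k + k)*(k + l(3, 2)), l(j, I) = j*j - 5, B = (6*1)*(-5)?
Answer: 713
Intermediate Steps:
B = -30 (B = 6*(-5) = -30)
l(j, I) = -5 + j² (l(j, I) = j² - 5 = -5 + j²)
N(k) = 2*k*(4 + k) (N(k) = (k + k)*(k + (-5 + 3²)) = (2*k)*(k + (-5 + 9)) = (2*k)*(k + 4) = (2*k)*(4 + k) = 2*k*(4 + k))
(-2397 + 1550) + N(B) = (-2397 + 1550) + 2*(-30)*(4 - 30) = -847 + 2*(-30)*(-26) = -847 + 1560 = 713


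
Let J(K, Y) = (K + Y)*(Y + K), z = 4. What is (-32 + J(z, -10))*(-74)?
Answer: -296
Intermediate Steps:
J(K, Y) = (K + Y)² (J(K, Y) = (K + Y)*(K + Y) = (K + Y)²)
(-32 + J(z, -10))*(-74) = (-32 + (4 - 10)²)*(-74) = (-32 + (-6)²)*(-74) = (-32 + 36)*(-74) = 4*(-74) = -296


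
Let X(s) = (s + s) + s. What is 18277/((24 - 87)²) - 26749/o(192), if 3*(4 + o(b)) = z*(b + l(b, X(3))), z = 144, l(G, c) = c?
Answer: 1430543/781164 ≈ 1.8313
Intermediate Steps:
X(s) = 3*s (X(s) = 2*s + s = 3*s)
o(b) = 428 + 48*b (o(b) = -4 + (144*(b + 3*3))/3 = -4 + (144*(b + 9))/3 = -4 + (144*(9 + b))/3 = -4 + (1296 + 144*b)/3 = -4 + (432 + 48*b) = 428 + 48*b)
18277/((24 - 87)²) - 26749/o(192) = 18277/((24 - 87)²) - 26749/(428 + 48*192) = 18277/((-63)²) - 26749/(428 + 9216) = 18277/3969 - 26749/9644 = 18277*(1/3969) - 26749*1/9644 = 373/81 - 26749/9644 = 1430543/781164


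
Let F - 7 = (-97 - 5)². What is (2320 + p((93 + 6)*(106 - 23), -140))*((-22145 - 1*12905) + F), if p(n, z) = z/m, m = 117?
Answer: -2228186900/39 ≈ -5.7133e+7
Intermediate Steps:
p(n, z) = z/117
F = 10411 (F = 7 + (-97 - 5)² = 7 + (-102)² = 7 + 10404 = 10411)
(2320 + p((93 + 6)*(106 - 23), -140))*((-22145 - 1*12905) + F) = (2320 + (1/117)*(-140))*((-22145 - 1*12905) + 10411) = (2320 - 140/117)*((-22145 - 12905) + 10411) = 271300*(-35050 + 10411)/117 = (271300/117)*(-24639) = -2228186900/39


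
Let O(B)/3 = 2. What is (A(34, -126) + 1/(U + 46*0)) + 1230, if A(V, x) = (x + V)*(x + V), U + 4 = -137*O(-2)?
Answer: 8007243/826 ≈ 9694.0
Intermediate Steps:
O(B) = 6 (O(B) = 3*2 = 6)
U = -826 (U = -4 - 137*6 = -4 - 822 = -826)
A(V, x) = (V + x)**2 (A(V, x) = (V + x)*(V + x) = (V + x)**2)
(A(34, -126) + 1/(U + 46*0)) + 1230 = ((34 - 126)**2 + 1/(-826 + 46*0)) + 1230 = ((-92)**2 + 1/(-826 + 0)) + 1230 = (8464 + 1/(-826)) + 1230 = (8464 - 1/826) + 1230 = 6991263/826 + 1230 = 8007243/826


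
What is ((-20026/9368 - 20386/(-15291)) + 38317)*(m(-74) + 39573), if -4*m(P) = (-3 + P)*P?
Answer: 209383578069552133/143246088 ≈ 1.4617e+9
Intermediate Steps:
m(P) = -P*(-3 + P)/4 (m(P) = -(-3 + P)*P/4 = -P*(-3 + P)/4)
((-20026/9368 - 20386/(-15291)) + 38317)*(m(-74) + 39573) = ((-20026/9368 - 20386/(-15291)) + 38317)*((1/4)*(-74)*(3 - 1*(-74)) + 39573) = ((-20026*1/9368 - 20386*(-1/15291)) + 38317)*((1/4)*(-74)*(3 + 74) + 39573) = ((-10013/4684 + 20386/15291) + 38317)*((1/4)*(-74)*77 + 39573) = (-57620759/71623044 + 38317)*(-2849/2 + 39573) = (2744322556189/71623044)*(76297/2) = 209383578069552133/143246088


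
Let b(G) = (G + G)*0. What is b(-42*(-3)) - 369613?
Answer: -369613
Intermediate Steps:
b(G) = 0 (b(G) = (2*G)*0 = 0)
b(-42*(-3)) - 369613 = 0 - 369613 = -369613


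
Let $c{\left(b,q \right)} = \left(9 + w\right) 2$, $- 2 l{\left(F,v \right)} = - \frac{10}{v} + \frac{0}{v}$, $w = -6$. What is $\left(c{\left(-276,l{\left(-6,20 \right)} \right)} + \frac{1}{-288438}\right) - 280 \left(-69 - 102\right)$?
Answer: $\frac{13812142067}{288438} \approx 47886.0$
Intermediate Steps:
$l{\left(F,v \right)} = \frac{5}{v}$ ($l{\left(F,v \right)} = - \frac{- \frac{10}{v} + \frac{0}{v}}{2} = - \frac{- \frac{10}{v} + 0}{2} = - \frac{\left(-10\right) \frac{1}{v}}{2} = \frac{5}{v}$)
$c{\left(b,q \right)} = 6$ ($c{\left(b,q \right)} = \left(9 - 6\right) 2 = 3 \cdot 2 = 6$)
$\left(c{\left(-276,l{\left(-6,20 \right)} \right)} + \frac{1}{-288438}\right) - 280 \left(-69 - 102\right) = \left(6 + \frac{1}{-288438}\right) - 280 \left(-69 - 102\right) = \left(6 - \frac{1}{288438}\right) - -47880 = \frac{1730627}{288438} + 47880 = \frac{13812142067}{288438}$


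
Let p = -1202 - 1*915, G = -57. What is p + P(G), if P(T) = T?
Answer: -2174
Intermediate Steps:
p = -2117 (p = -1202 - 915 = -2117)
p + P(G) = -2117 - 57 = -2174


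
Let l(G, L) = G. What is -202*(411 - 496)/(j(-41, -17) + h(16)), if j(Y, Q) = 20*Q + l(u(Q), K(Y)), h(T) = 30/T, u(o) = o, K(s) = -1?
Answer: -137360/2841 ≈ -48.349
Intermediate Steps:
j(Y, Q) = 21*Q (j(Y, Q) = 20*Q + Q = 21*Q)
-202*(411 - 496)/(j(-41, -17) + h(16)) = -202*(411 - 496)/(21*(-17) + 30/16) = -(-17170)/(-357 + 30*(1/16)) = -(-17170)/(-357 + 15/8) = -(-17170)/(-2841/8) = -(-17170)*(-8)/2841 = -202*680/2841 = -137360/2841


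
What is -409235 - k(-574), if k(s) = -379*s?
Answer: -626781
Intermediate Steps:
-409235 - k(-574) = -409235 - (-379)*(-574) = -409235 - 1*217546 = -409235 - 217546 = -626781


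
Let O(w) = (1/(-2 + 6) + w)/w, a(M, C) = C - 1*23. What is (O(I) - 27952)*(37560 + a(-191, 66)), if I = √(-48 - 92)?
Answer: -1051041453 - 37603*I*√35/280 ≈ -1.051e+9 - 794.51*I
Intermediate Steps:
a(M, C) = -23 + C (a(M, C) = C - 23 = -23 + C)
I = 2*I*√35 (I = √(-140) = 2*I*√35 ≈ 11.832*I)
O(w) = (¼ + w)/w (O(w) = (1/4 + w)/w = (¼ + w)/w)
(O(I) - 27952)*(37560 + a(-191, 66)) = ((¼ + 2*I*√35)/((2*I*√35)) - 27952)*(37560 + (-23 + 66)) = ((-I*√35/70)*(¼ + 2*I*√35) - 27952)*(37560 + 43) = (-I*√35*(¼ + 2*I*√35)/70 - 27952)*37603 = (-27952 - I*√35*(¼ + 2*I*√35)/70)*37603 = -1051079056 - 37603*I*√35*(¼ + 2*I*√35)/70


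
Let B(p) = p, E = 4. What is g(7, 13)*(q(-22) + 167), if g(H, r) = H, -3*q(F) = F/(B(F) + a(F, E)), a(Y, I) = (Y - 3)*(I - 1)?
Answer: 340025/291 ≈ 1168.5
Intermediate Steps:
a(Y, I) = (-1 + I)*(-3 + Y) (a(Y, I) = (-3 + Y)*(-1 + I) = (-1 + I)*(-3 + Y))
q(F) = -F/(3*(-9 + 4*F)) (q(F) = -F/(3*(F + (3 - F - 3*4 + 4*F))) = -F/(3*(F + (3 - F - 12 + 4*F))) = -F/(3*(F + (-9 + 3*F))) = -F/(3*(-9 + 4*F)))
g(7, 13)*(q(-22) + 167) = 7*(-1*(-22)/(-27 + 12*(-22)) + 167) = 7*(-1*(-22)/(-27 - 264) + 167) = 7*(-1*(-22)/(-291) + 167) = 7*(-1*(-22)*(-1/291) + 167) = 7*(-22/291 + 167) = 7*(48575/291) = 340025/291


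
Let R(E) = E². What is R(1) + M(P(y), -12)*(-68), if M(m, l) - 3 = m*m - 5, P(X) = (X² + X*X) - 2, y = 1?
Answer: 137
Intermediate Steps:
P(X) = -2 + 2*X² (P(X) = (X² + X²) - 2 = 2*X² - 2 = -2 + 2*X²)
M(m, l) = -2 + m² (M(m, l) = 3 + (m*m - 5) = 3 + (m² - 5) = 3 + (-5 + m²) = -2 + m²)
R(1) + M(P(y), -12)*(-68) = 1² + (-2 + (-2 + 2*1²)²)*(-68) = 1 + (-2 + (-2 + 2*1)²)*(-68) = 1 + (-2 + (-2 + 2)²)*(-68) = 1 + (-2 + 0²)*(-68) = 1 + (-2 + 0)*(-68) = 1 - 2*(-68) = 1 + 136 = 137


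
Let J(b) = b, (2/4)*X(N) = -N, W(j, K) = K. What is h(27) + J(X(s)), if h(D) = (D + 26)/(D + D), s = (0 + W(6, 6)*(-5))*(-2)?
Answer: -6427/54 ≈ -119.02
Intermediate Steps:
s = 60 (s = (0 + 6*(-5))*(-2) = (0 - 30)*(-2) = -30*(-2) = 60)
X(N) = -2*N (X(N) = 2*(-N) = -2*N)
h(D) = (26 + D)/(2*D) (h(D) = (26 + D)/((2*D)) = (26 + D)*(1/(2*D)) = (26 + D)/(2*D))
h(27) + J(X(s)) = (½)*(26 + 27)/27 - 2*60 = (½)*(1/27)*53 - 120 = 53/54 - 120 = -6427/54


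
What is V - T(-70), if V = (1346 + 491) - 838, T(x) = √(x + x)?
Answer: 999 - 2*I*√35 ≈ 999.0 - 11.832*I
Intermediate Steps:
T(x) = √2*√x (T(x) = √(2*x) = √2*√x)
V = 999 (V = 1837 - 838 = 999)
V - T(-70) = 999 - √2*√(-70) = 999 - √2*I*√70 = 999 - 2*I*√35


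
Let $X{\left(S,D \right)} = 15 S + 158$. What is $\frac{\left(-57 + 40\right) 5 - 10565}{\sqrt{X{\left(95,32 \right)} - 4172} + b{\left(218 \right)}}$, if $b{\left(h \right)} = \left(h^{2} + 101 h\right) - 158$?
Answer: $- \frac{49262640}{320942803} + \frac{710 i \sqrt{2589}}{320942803} \approx -0.15349 + 0.00011256 i$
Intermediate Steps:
$X{\left(S,D \right)} = 158 + 15 S$
$b{\left(h \right)} = -158 + h^{2} + 101 h$
$\frac{\left(-57 + 40\right) 5 - 10565}{\sqrt{X{\left(95,32 \right)} - 4172} + b{\left(218 \right)}} = \frac{\left(-57 + 40\right) 5 - 10565}{\sqrt{\left(158 + 15 \cdot 95\right) - 4172} + \left(-158 + 218^{2} + 101 \cdot 218\right)} = \frac{\left(-17\right) 5 - 10565}{\sqrt{\left(158 + 1425\right) - 4172} + \left(-158 + 47524 + 22018\right)} = \frac{-85 - 10565}{\sqrt{1583 - 4172} + 69384} = - \frac{10650}{\sqrt{-2589} + 69384} = - \frac{10650}{i \sqrt{2589} + 69384} = - \frac{10650}{69384 + i \sqrt{2589}}$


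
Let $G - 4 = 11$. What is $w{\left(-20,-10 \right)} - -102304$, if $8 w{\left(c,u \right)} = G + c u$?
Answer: $\frac{818647}{8} \approx 1.0233 \cdot 10^{5}$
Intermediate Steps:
$G = 15$ ($G = 4 + 11 = 15$)
$w{\left(c,u \right)} = \frac{15}{8} + \frac{c u}{8}$ ($w{\left(c,u \right)} = \frac{15 + c u}{8} = \frac{15}{8} + \frac{c u}{8}$)
$w{\left(-20,-10 \right)} - -102304 = \left(\frac{15}{8} + \frac{1}{8} \left(-20\right) \left(-10\right)\right) - -102304 = \left(\frac{15}{8} + 25\right) + 102304 = \frac{215}{8} + 102304 = \frac{818647}{8}$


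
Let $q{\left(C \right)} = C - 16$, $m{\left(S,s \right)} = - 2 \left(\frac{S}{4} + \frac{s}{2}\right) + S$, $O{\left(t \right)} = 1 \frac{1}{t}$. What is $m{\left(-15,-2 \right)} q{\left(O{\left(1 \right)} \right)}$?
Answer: $\frac{165}{2} \approx 82.5$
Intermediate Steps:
$O{\left(t \right)} = \frac{1}{t}$
$m{\left(S,s \right)} = \frac{S}{2} - s$ ($m{\left(S,s \right)} = - 2 \left(S \frac{1}{4} + s \frac{1}{2}\right) + S = - 2 \left(\frac{S}{4} + \frac{s}{2}\right) + S = - 2 \left(\frac{s}{2} + \frac{S}{4}\right) + S = \left(- s - \frac{S}{2}\right) + S = \frac{S}{2} - s$)
$q{\left(C \right)} = -16 + C$
$m{\left(-15,-2 \right)} q{\left(O{\left(1 \right)} \right)} = \left(\frac{1}{2} \left(-15\right) - -2\right) \left(-16 + 1^{-1}\right) = \left(- \frac{15}{2} + 2\right) \left(-16 + 1\right) = \left(- \frac{11}{2}\right) \left(-15\right) = \frac{165}{2}$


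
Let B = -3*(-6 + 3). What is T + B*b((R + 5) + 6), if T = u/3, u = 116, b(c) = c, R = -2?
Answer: 359/3 ≈ 119.67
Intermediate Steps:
B = 9 (B = -3*(-3) = 9)
T = 116/3 ≈ 38.667
T + B*b((R + 5) + 6) = 116/3 + 9*((-2 + 5) + 6) = 116/3 + 9*(3 + 6) = 116/3 + 9*9 = 116/3 + 81 = 359/3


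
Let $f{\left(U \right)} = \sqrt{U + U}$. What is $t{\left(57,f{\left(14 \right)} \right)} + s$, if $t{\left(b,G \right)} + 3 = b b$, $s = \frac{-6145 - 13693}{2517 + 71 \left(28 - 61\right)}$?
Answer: $\frac{272483}{87} \approx 3132.0$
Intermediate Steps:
$f{\left(U \right)} = \sqrt{2} \sqrt{U}$ ($f{\left(U \right)} = \sqrt{2 U} = \sqrt{2} \sqrt{U}$)
$s = - \frac{9919}{87}$ ($s = - \frac{19838}{2517 + 71 \left(-33\right)} = - \frac{19838}{2517 - 2343} = - \frac{19838}{174} = \left(-19838\right) \frac{1}{174} = - \frac{9919}{87} \approx -114.01$)
$t{\left(b,G \right)} = -3 + b^{2}$ ($t{\left(b,G \right)} = -3 + b b = -3 + b^{2}$)
$t{\left(57,f{\left(14 \right)} \right)} + s = \left(-3 + 57^{2}\right) - \frac{9919}{87} = \left(-3 + 3249\right) - \frac{9919}{87} = 3246 - \frac{9919}{87} = \frac{272483}{87}$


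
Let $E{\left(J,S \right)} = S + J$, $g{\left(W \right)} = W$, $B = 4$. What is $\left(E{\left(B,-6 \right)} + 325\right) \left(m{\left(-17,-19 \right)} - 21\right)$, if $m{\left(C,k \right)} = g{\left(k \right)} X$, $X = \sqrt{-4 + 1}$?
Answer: $-6783 - 6137 i \sqrt{3} \approx -6783.0 - 10630.0 i$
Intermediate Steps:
$X = i \sqrt{3}$ ($X = \sqrt{-3} = i \sqrt{3} \approx 1.732 i$)
$m{\left(C,k \right)} = i k \sqrt{3}$ ($m{\left(C,k \right)} = k i \sqrt{3} = i k \sqrt{3}$)
$E{\left(J,S \right)} = J + S$
$\left(E{\left(B,-6 \right)} + 325\right) \left(m{\left(-17,-19 \right)} - 21\right) = \left(\left(4 - 6\right) + 325\right) \left(i \left(-19\right) \sqrt{3} - 21\right) = \left(-2 + 325\right) \left(- 19 i \sqrt{3} - 21\right) = 323 \left(-21 - 19 i \sqrt{3}\right) = -6783 - 6137 i \sqrt{3}$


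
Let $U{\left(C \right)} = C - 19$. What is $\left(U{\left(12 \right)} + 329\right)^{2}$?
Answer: $103684$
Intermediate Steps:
$U{\left(C \right)} = -19 + C$ ($U{\left(C \right)} = C - 19 = -19 + C$)
$\left(U{\left(12 \right)} + 329\right)^{2} = \left(\left(-19 + 12\right) + 329\right)^{2} = \left(-7 + 329\right)^{2} = 322^{2} = 103684$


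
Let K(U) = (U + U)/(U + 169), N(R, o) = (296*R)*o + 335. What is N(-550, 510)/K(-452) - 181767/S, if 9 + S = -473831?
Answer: -1391717172680179/53543920 ≈ -2.5992e+7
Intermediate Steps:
S = -473840 (S = -9 - 473831 = -473840)
N(R, o) = 335 + 296*R*o (N(R, o) = 296*R*o + 335 = 335 + 296*R*o)
K(U) = 2*U/(169 + U) (K(U) = (2*U)/(169 + U) = 2*U/(169 + U))
N(-550, 510)/K(-452) - 181767/S = (335 + 296*(-550)*510)/((2*(-452)/(169 - 452))) - 181767/(-473840) = (335 - 83028000)/((2*(-452)/(-283))) - 181767*(-1/473840) = -83027665/(2*(-452)*(-1/283)) + 181767/473840 = -83027665/904/283 + 181767/473840 = -83027665*283/904 + 181767/473840 = -23496829195/904 + 181767/473840 = -1391717172680179/53543920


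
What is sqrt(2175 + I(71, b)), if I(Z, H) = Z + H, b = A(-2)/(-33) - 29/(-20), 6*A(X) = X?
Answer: sqrt(244748405)/330 ≈ 47.407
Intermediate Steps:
A(X) = X/6
b = 2891/1980 (b = ((1/6)*(-2))/(-33) - 29/(-20) = -1/3*(-1/33) - 29*(-1/20) = 1/99 + 29/20 = 2891/1980 ≈ 1.4601)
I(Z, H) = H + Z
sqrt(2175 + I(71, b)) = sqrt(2175 + (2891/1980 + 71)) = sqrt(2175 + 143471/1980) = sqrt(4449971/1980) = sqrt(244748405)/330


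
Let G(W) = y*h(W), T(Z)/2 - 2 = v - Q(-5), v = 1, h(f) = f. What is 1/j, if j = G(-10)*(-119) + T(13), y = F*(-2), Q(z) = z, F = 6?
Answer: -1/14264 ≈ -7.0107e-5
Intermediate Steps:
y = -12 (y = 6*(-2) = -12)
T(Z) = 16 (T(Z) = 4 + 2*(1 - 1*(-5)) = 4 + 2*(1 + 5) = 4 + 2*6 = 4 + 12 = 16)
G(W) = -12*W
j = -14264 (j = -12*(-10)*(-119) + 16 = 120*(-119) + 16 = -14280 + 16 = -14264)
1/j = 1/(-14264) = -1/14264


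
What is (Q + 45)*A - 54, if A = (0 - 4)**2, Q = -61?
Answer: -310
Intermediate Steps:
A = 16 (A = (-4)**2 = 16)
(Q + 45)*A - 54 = (-61 + 45)*16 - 54 = -16*16 - 54 = -256 - 54 = -310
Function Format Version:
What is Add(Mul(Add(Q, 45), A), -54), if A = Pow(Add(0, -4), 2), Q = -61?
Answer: -310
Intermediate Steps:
A = 16 (A = Pow(-4, 2) = 16)
Add(Mul(Add(Q, 45), A), -54) = Add(Mul(Add(-61, 45), 16), -54) = Add(Mul(-16, 16), -54) = Add(-256, -54) = -310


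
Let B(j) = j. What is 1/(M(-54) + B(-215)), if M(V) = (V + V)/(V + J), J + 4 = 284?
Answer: -113/24349 ≈ -0.0046408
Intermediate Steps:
J = 280 (J = -4 + 284 = 280)
M(V) = 2*V/(280 + V) (M(V) = (V + V)/(V + 280) = (2*V)/(280 + V) = 2*V/(280 + V))
1/(M(-54) + B(-215)) = 1/(2*(-54)/(280 - 54) - 215) = 1/(2*(-54)/226 - 215) = 1/(2*(-54)*(1/226) - 215) = 1/(-54/113 - 215) = 1/(-24349/113) = -113/24349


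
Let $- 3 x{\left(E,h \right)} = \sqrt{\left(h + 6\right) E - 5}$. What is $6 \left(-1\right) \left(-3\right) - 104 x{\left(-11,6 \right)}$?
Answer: $18 + \frac{104 i \sqrt{137}}{3} \approx 18.0 + 405.76 i$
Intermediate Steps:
$x{\left(E,h \right)} = - \frac{\sqrt{-5 + E \left(6 + h\right)}}{3}$ ($x{\left(E,h \right)} = - \frac{\sqrt{\left(h + 6\right) E - 5}}{3} = - \frac{\sqrt{\left(6 + h\right) E - 5}}{3} = - \frac{\sqrt{E \left(6 + h\right) - 5}}{3} = - \frac{\sqrt{-5 + E \left(6 + h\right)}}{3}$)
$6 \left(-1\right) \left(-3\right) - 104 x{\left(-11,6 \right)} = 6 \left(-1\right) \left(-3\right) - 104 \left(- \frac{\sqrt{-5 + 6 \left(-11\right) - 66}}{3}\right) = \left(-6\right) \left(-3\right) - 104 \left(- \frac{\sqrt{-5 - 66 - 66}}{3}\right) = 18 - 104 \left(- \frac{\sqrt{-137}}{3}\right) = 18 - 104 \left(- \frac{i \sqrt{137}}{3}\right) = 18 + \frac{104 i \sqrt{137}}{3}$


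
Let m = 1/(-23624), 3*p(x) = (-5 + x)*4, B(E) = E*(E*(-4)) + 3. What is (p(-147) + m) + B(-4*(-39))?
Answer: -6913114747/70872 ≈ -97544.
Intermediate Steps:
B(E) = 3 - 4*E**2 (B(E) = E*(-4*E) + 3 = -4*E**2 + 3 = 3 - 4*E**2)
p(x) = -20/3 + 4*x/3 (p(x) = ((-5 + x)*4)/3 = (-20 + 4*x)/3 = -20/3 + 4*x/3)
m = -1/23624 ≈ -4.2330e-5
(p(-147) + m) + B(-4*(-39)) = ((-20/3 + (4/3)*(-147)) - 1/23624) + (3 - 4*(-4*(-39))**2) = ((-20/3 - 196) - 1/23624) + (3 - 4*156**2) = (-608/3 - 1/23624) + (3 - 4*24336) = -14363395/70872 + (3 - 97344) = -14363395/70872 - 97341 = -6913114747/70872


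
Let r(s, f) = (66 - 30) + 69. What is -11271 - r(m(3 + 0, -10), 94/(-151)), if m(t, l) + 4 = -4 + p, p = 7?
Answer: -11376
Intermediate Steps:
m(t, l) = -1 (m(t, l) = -4 + (-4 + 7) = -4 + 3 = -1)
r(s, f) = 105 (r(s, f) = 36 + 69 = 105)
-11271 - r(m(3 + 0, -10), 94/(-151)) = -11271 - 1*105 = -11271 - 105 = -11376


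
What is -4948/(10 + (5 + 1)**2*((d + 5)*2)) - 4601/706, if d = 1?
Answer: -2763465/156026 ≈ -17.712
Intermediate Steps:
-4948/(10 + (5 + 1)**2*((d + 5)*2)) - 4601/706 = -4948/(10 + (5 + 1)**2*((1 + 5)*2)) - 4601/706 = -4948/(10 + 6**2*(6*2)) - 4601*1/706 = -4948/(10 + 36*12) - 4601/706 = -4948/(10 + 432) - 4601/706 = -4948/442 - 4601/706 = -4948*1/442 - 4601/706 = -2474/221 - 4601/706 = -2763465/156026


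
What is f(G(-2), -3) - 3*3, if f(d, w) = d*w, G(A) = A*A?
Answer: -21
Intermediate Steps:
G(A) = A²
f(G(-2), -3) - 3*3 = (-2)²*(-3) - 3*3 = 4*(-3) - 9 = -12 - 9 = -21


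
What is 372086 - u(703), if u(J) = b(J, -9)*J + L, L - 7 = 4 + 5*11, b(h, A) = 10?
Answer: 364990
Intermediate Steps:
L = 66 (L = 7 + (4 + 5*11) = 7 + (4 + 55) = 7 + 59 = 66)
u(J) = 66 + 10*J (u(J) = 10*J + 66 = 66 + 10*J)
372086 - u(703) = 372086 - (66 + 10*703) = 372086 - (66 + 7030) = 372086 - 1*7096 = 372086 - 7096 = 364990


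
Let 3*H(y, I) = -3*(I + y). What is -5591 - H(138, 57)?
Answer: -5396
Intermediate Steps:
H(y, I) = -I - y (H(y, I) = (-3*(I + y))/3 = (-3*I - 3*y)/3 = -I - y)
-5591 - H(138, 57) = -5591 - (-1*57 - 1*138) = -5591 - (-57 - 138) = -5591 - 1*(-195) = -5591 + 195 = -5396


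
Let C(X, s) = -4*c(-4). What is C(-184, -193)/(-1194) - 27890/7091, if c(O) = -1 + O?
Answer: -16721240/4233327 ≈ -3.9499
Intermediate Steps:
C(X, s) = 20 (C(X, s) = -4*(-1 - 4) = -4*(-5) = 20)
C(-184, -193)/(-1194) - 27890/7091 = 20/(-1194) - 27890/7091 = 20*(-1/1194) - 27890*1/7091 = -10/597 - 27890/7091 = -16721240/4233327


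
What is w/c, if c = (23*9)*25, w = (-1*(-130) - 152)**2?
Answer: 484/5175 ≈ 0.093527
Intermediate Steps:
w = 484 (w = (130 - 152)**2 = (-22)**2 = 484)
c = 5175 (c = 207*25 = 5175)
w/c = 484/5175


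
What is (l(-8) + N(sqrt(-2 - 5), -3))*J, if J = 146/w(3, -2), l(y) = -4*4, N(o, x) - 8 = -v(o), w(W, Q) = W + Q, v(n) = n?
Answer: -1168 - 146*I*sqrt(7) ≈ -1168.0 - 386.28*I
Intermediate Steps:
w(W, Q) = Q + W
N(o, x) = 8 - o
l(y) = -16
J = 146 (J = 146/(-2 + 3) = 146/1 = 146*1 = 146)
(l(-8) + N(sqrt(-2 - 5), -3))*J = (-16 + (8 - sqrt(-2 - 5)))*146 = (-16 + (8 - sqrt(-7)))*146 = (-16 + (8 - I*sqrt(7)))*146 = (-8 - I*sqrt(7))*146 = -1168 - 146*I*sqrt(7)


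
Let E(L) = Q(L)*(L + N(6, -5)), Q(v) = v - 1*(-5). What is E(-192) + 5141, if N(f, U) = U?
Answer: 41980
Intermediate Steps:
Q(v) = 5 + v (Q(v) = v + 5 = 5 + v)
E(L) = (-5 + L)*(5 + L) (E(L) = (5 + L)*(L - 5) = (5 + L)*(-5 + L) = (-5 + L)*(5 + L))
E(-192) + 5141 = (-25 + (-192)**2) + 5141 = (-25 + 36864) + 5141 = 36839 + 5141 = 41980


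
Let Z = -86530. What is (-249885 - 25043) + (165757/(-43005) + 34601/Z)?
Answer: -204616826337683/744244530 ≈ -2.7493e+5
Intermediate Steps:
(-249885 - 25043) + (165757/(-43005) + 34601/Z) = (-249885 - 25043) + (165757/(-43005) + 34601/(-86530)) = -274928 + (165757*(-1/43005) + 34601*(-1/86530)) = -274928 + (-165757/43005 - 34601/86530) = -274928 - 3166193843/744244530 = -204616826337683/744244530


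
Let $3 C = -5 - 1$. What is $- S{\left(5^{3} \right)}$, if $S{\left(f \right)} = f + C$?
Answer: $-123$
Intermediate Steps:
$C = -2$ ($C = \frac{-5 - 1}{3} = \frac{1}{3} \left(-6\right) = -2$)
$S{\left(f \right)} = -2 + f$ ($S{\left(f \right)} = f - 2 = -2 + f$)
$- S{\left(5^{3} \right)} = - (-2 + 5^{3}) = - (-2 + 125) = \left(-1\right) 123 = -123$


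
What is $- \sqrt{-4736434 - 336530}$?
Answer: $- 2 i \sqrt{1268241} \approx - 2252.3 i$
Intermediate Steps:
$- \sqrt{-4736434 - 336530} = - \sqrt{-5072964} = - 2 i \sqrt{1268241}$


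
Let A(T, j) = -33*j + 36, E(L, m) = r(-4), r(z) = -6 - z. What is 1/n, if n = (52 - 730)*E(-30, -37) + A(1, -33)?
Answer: 1/2481 ≈ 0.00040306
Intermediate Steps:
E(L, m) = -2 (E(L, m) = -6 - 1*(-4) = -6 + 4 = -2)
A(T, j) = 36 - 33*j
n = 2481 (n = (52 - 730)*(-2) + (36 - 33*(-33)) = -678*(-2) + (36 + 1089) = 1356 + 1125 = 2481)
1/n = 1/2481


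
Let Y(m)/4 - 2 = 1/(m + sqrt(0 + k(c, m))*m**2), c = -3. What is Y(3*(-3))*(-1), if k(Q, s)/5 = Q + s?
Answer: -349988/43749 + 8*I*sqrt(15)/4861 ≈ -7.9999 + 0.006374*I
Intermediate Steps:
k(Q, s) = 5*Q + 5*s (k(Q, s) = 5*(Q + s) = 5*Q + 5*s)
Y(m) = 8 + 4/(m + m**2*sqrt(-15 + 5*m)) (Y(m) = 8 + 4/(m + sqrt(0 + (5*(-3) + 5*m))*m**2) = 8 + 4/(m + sqrt(0 + (-15 + 5*m))*m**2) = 8 + 4/(m + sqrt(-15 + 5*m)*m**2) = 8 + 4/(m + m**2*sqrt(-15 + 5*m)))
Y(3*(-3))*(-1) = ((4 + 8*(3*(-3)) + 8*(3*(-3))**2*sqrt(-15 + 5*(3*(-3))))/(((3*(-3)))*(1 + (3*(-3))*sqrt(5)*sqrt(-3 + 3*(-3)))))*(-1) = ((4 + 8*(-9) + 8*(-9)**2*sqrt(-15 + 5*(-9)))/((-9)*(1 - 9*sqrt(5)*sqrt(-3 - 9))))*(-1) = -(4 - 72 + 8*81*sqrt(-15 - 45))/(9*(1 - 9*sqrt(5)*sqrt(-12)))*(-1) = -(4 - 72 + 8*81*sqrt(-60))/(9*(1 - 9*sqrt(5)*2*I*sqrt(3)))*(-1) = -(4 - 72 + 8*81*(2*I*sqrt(15)))/(9*(1 - 18*I*sqrt(15)))*(-1) = -(4 - 72 + 1296*I*sqrt(15))/(9*(1 - 18*I*sqrt(15)))*(-1) = -(-68 + 1296*I*sqrt(15))/(9*(1 - 18*I*sqrt(15)))*(-1) = (-68 + 1296*I*sqrt(15))/(9*(1 - 18*I*sqrt(15)))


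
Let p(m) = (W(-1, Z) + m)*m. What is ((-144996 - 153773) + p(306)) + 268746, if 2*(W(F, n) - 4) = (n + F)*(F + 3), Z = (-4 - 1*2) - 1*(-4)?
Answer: 63919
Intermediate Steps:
Z = -2 (Z = (-4 - 2) + 4 = -6 + 4 = -2)
W(F, n) = 4 + (3 + F)*(F + n)/2 (W(F, n) = 4 + ((n + F)*(F + 3))/2 = 4 + ((F + n)*(3 + F))/2 = 4 + ((3 + F)*(F + n))/2 = 4 + (3 + F)*(F + n)/2)
p(m) = m*(1 + m) (p(m) = ((4 + (½)*(-1)² + (3/2)*(-1) + (3/2)*(-2) + (½)*(-1)*(-2)) + m)*m = ((4 + (½)*1 - 3/2 - 3 + 1) + m)*m = ((4 + ½ - 3/2 - 3 + 1) + m)*m = (1 + m)*m = m*(1 + m))
((-144996 - 153773) + p(306)) + 268746 = ((-144996 - 153773) + 306*(1 + 306)) + 268746 = (-298769 + 306*307) + 268746 = (-298769 + 93942) + 268746 = -204827 + 268746 = 63919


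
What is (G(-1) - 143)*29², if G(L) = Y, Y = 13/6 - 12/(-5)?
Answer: -3492673/30 ≈ -1.1642e+5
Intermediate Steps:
Y = 137/30 (Y = 13*(⅙) - 12*(-⅕) = 13/6 + 12/5 = 137/30 ≈ 4.5667)
G(L) = 137/30
(G(-1) - 143)*29² = (137/30 - 143)*29² = -4153/30*841 = -3492673/30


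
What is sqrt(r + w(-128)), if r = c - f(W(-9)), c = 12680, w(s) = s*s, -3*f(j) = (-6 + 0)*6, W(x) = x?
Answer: 6*sqrt(807) ≈ 170.45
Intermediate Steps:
f(j) = 12 (f(j) = -(-6 + 0)*6/3 = -(-2)*6 = -1/3*(-36) = 12)
w(s) = s**2
r = 12668 (r = 12680 - 1*12 = 12680 - 12 = 12668)
sqrt(r + w(-128)) = sqrt(12668 + (-128)**2) = sqrt(12668 + 16384) = sqrt(29052) = 6*sqrt(807)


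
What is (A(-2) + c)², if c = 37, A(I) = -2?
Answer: 1225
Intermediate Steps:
(A(-2) + c)² = (-2 + 37)² = 35² = 1225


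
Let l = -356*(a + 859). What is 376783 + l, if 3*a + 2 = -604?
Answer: 142891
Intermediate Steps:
a = -202 (a = -⅔ + (⅓)*(-604) = -⅔ - 604/3 = -202)
l = -233892 (l = -356*(-202 + 859) = -356*657 = -233892)
376783 + l = 376783 - 233892 = 142891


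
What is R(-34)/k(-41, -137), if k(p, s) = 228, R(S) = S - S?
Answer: 0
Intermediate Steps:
R(S) = 0
R(-34)/k(-41, -137) = 0/228 = 0*(1/228) = 0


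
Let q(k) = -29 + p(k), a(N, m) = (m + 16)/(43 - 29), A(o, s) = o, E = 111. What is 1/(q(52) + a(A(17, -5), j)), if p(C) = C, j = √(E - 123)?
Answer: 1183/28564 - 7*I*√3/28564 ≈ 0.041416 - 0.00042446*I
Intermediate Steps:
j = 2*I*√3 (j = √(111 - 123) = √(-12) = 2*I*√3 ≈ 3.4641*I)
a(N, m) = 8/7 + m/14 (a(N, m) = (16 + m)/14 = (16 + m)*(1/14) = 8/7 + m/14)
q(k) = -29 + k
1/(q(52) + a(A(17, -5), j)) = 1/((-29 + 52) + (8/7 + (2*I*√3)/14)) = 1/(23 + (8/7 + I*√3/7)) = 1/(169/7 + I*√3/7)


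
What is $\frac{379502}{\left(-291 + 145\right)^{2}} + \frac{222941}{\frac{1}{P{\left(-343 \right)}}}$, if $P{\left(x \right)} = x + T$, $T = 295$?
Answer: $- \frac{114052858793}{10658} \approx -1.0701 \cdot 10^{7}$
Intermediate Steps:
$P{\left(x \right)} = 295 + x$ ($P{\left(x \right)} = x + 295 = 295 + x$)
$\frac{379502}{\left(-291 + 145\right)^{2}} + \frac{222941}{\frac{1}{P{\left(-343 \right)}}} = \frac{379502}{\left(-291 + 145\right)^{2}} + \frac{222941}{\frac{1}{295 - 343}} = \frac{379502}{\left(-146\right)^{2}} + \frac{222941}{\frac{1}{-48}} = \frac{379502}{21316} + \frac{222941}{- \frac{1}{48}} = 379502 \cdot \frac{1}{21316} + 222941 \left(-48\right) = \frac{189751}{10658} - 10701168 = - \frac{114052858793}{10658}$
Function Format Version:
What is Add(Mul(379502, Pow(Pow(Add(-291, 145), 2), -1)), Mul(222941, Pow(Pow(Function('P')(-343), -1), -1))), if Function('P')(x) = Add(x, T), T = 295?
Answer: Rational(-114052858793, 10658) ≈ -1.0701e+7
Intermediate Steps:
Function('P')(x) = Add(295, x) (Function('P')(x) = Add(x, 295) = Add(295, x))
Add(Mul(379502, Pow(Pow(Add(-291, 145), 2), -1)), Mul(222941, Pow(Pow(Function('P')(-343), -1), -1))) = Add(Mul(379502, Pow(Pow(Add(-291, 145), 2), -1)), Mul(222941, Pow(Pow(Add(295, -343), -1), -1))) = Add(Mul(379502, Pow(Pow(-146, 2), -1)), Mul(222941, Pow(Pow(-48, -1), -1))) = Add(Mul(379502, Pow(21316, -1)), Mul(222941, Pow(Rational(-1, 48), -1))) = Add(Mul(379502, Rational(1, 21316)), Mul(222941, -48)) = Add(Rational(189751, 10658), -10701168) = Rational(-114052858793, 10658)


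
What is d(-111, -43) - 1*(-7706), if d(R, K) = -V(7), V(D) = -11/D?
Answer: 53953/7 ≈ 7707.6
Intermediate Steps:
d(R, K) = 11/7 (d(R, K) = -(-11)/7 = -1*(-11/7) = 11/7)
d(-111, -43) - 1*(-7706) = 11/7 - 1*(-7706) = 11/7 + 7706 = 53953/7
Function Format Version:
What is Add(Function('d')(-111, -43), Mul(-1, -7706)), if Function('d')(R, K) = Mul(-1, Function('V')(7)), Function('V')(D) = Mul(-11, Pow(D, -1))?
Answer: Rational(53953, 7) ≈ 7707.6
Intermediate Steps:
Function('d')(R, K) = Rational(11, 7) (Function('d')(R, K) = Mul(-1, Mul(-11, Pow(7, -1))) = Mul(-1, Mul(-11, Rational(1, 7))) = Mul(-1, Rational(-11, 7)) = Rational(11, 7))
Add(Function('d')(-111, -43), Mul(-1, -7706)) = Add(Rational(11, 7), Mul(-1, -7706)) = Add(Rational(11, 7), 7706) = Rational(53953, 7)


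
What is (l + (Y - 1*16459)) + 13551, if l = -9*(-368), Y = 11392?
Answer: 11796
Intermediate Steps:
l = 3312
(l + (Y - 1*16459)) + 13551 = (3312 + (11392 - 1*16459)) + 13551 = (3312 + (11392 - 16459)) + 13551 = (3312 - 5067) + 13551 = -1755 + 13551 = 11796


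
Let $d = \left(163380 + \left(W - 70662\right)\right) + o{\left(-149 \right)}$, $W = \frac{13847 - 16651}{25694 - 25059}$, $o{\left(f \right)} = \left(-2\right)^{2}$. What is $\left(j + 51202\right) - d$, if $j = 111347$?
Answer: $\frac{44342949}{635} \approx 69831.0$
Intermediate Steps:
$o{\left(f \right)} = 4$
$W = - \frac{2804}{635} \approx -4.4157$
$d = \frac{58875666}{635}$ ($d = \left(163380 - \frac{44873174}{635}\right) + 4 = \frac{58873126}{635} + 4 = \frac{58875666}{635} \approx 92718.0$)
$\left(j + 51202\right) - d = \left(111347 + 51202\right) - \frac{58875666}{635} = 162549 - \frac{58875666}{635} = \frac{44342949}{635}$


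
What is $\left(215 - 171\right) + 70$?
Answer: $114$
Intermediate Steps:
$\left(215 - 171\right) + 70 = 44 + 70 = 114$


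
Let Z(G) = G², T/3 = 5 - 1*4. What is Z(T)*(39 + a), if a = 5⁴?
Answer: 5976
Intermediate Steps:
a = 625
T = 3 (T = 3*(5 - 1*4) = 3*(5 - 4) = 3*1 = 3)
Z(T)*(39 + a) = 3²*(39 + 625) = 9*664 = 5976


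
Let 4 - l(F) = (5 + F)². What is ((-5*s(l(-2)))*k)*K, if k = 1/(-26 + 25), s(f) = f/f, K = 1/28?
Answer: 5/28 ≈ 0.17857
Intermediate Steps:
l(F) = 4 - (5 + F)²
K = 1/28 ≈ 0.035714
s(f) = 1
k = -1 (k = 1/(-1) = -1)
((-5*s(l(-2)))*k)*K = (-5*1*(-1))*(1/28) = -5*(-1)*(1/28) = 5*(1/28) = 5/28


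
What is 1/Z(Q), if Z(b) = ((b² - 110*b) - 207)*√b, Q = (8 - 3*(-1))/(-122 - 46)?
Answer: 56448*I*√462/62028637 ≈ 0.01956*I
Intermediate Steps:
Q = -11/168 (Q = (8 + 3)/(-168) = 11*(-1/168) = -11/168 ≈ -0.065476)
Z(b) = √b*(-207 + b² - 110*b) (Z(b) = (-207 + b² - 110*b)*√b = √b*(-207 + b² - 110*b))
1/Z(Q) = 1/(√(-11/168)*(-207 + (-11/168)² - 110*(-11/168))) = 1/((I*√462/84)*(-207 + 121/28224 + 605/84)) = 1/((I*√462/84)*(-5638967/28224)) = 1/(-5638967*I*√462/2370816) = 56448*I*√462/62028637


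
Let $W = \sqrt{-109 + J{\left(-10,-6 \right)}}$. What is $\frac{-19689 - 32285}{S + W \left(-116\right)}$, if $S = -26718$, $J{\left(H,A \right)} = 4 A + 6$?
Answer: $\frac{347160333}{178890109} - \frac{1507246 i \sqrt{127}}{178890109} \approx 1.9406 - 0.094951 i$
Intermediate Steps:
$J{\left(H,A \right)} = 6 + 4 A$
$W = i \sqrt{127}$ ($W = \sqrt{-109 + \left(6 + 4 \left(-6\right)\right)} = \sqrt{-109 + \left(6 - 24\right)} = \sqrt{-109 - 18} = \sqrt{-127} = i \sqrt{127} \approx 11.269 i$)
$\frac{-19689 - 32285}{S + W \left(-116\right)} = \frac{-19689 - 32285}{-26718 + i \sqrt{127} \left(-116\right)} = - \frac{51974}{-26718 - 116 i \sqrt{127}}$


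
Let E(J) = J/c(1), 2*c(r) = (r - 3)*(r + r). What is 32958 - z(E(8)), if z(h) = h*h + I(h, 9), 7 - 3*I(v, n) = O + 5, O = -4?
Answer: 32940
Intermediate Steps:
I(v, n) = 2 (I(v, n) = 7/3 - (-4 + 5)/3 = 7/3 - 1/3*1 = 7/3 - 1/3 = 2)
c(r) = r*(-3 + r) (c(r) = ((r - 3)*(r + r))/2 = ((-3 + r)*(2*r))/2 = (2*r*(-3 + r))/2 = r*(-3 + r))
E(J) = -J/2 (E(J) = J/((1*(-3 + 1))) = J/((1*(-2))) = J/(-2) = J*(-1/2) = -J/2)
z(h) = 2 + h**2 (z(h) = h*h + 2 = h**2 + 2 = 2 + h**2)
32958 - z(E(8)) = 32958 - (2 + (-1/2*8)**2) = 32958 - (2 + (-4)**2) = 32958 - (2 + 16) = 32958 - 1*18 = 32958 - 18 = 32940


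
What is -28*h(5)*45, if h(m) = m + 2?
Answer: -8820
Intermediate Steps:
h(m) = 2 + m
-28*h(5)*45 = -28*(2 + 5)*45 = -28*7*45 = -196*45 = -8820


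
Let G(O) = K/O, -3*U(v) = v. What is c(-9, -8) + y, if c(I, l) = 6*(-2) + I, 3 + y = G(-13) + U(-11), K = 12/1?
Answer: -829/39 ≈ -21.256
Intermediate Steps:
K = 12 (K = 12*1 = 12)
U(v) = -v/3
G(O) = 12/O
y = -10/39 (y = -3 + (12/(-13) - 1/3*(-11)) = -3 + (12*(-1/13) + 11/3) = -3 + (-12/13 + 11/3) = -3 + 107/39 = -10/39 ≈ -0.25641)
c(I, l) = -12 + I
c(-9, -8) + y = (-12 - 9) - 10/39 = -21 - 10/39 = -829/39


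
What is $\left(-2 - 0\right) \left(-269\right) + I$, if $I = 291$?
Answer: $829$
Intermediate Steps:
$\left(-2 - 0\right) \left(-269\right) + I = \left(-2 - 0\right) \left(-269\right) + 291 = \left(-2 + 0\right) \left(-269\right) + 291 = \left(-2\right) \left(-269\right) + 291 = 538 + 291 = 829$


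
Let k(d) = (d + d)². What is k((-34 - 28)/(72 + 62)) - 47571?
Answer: -213542375/4489 ≈ -47570.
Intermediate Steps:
k(d) = 4*d² (k(d) = (2*d)² = 4*d²)
k((-34 - 28)/(72 + 62)) - 47571 = 4*((-34 - 28)/(72 + 62))² - 47571 = 4*(-62/134)² - 47571 = 4*(-62*1/134)² - 47571 = 4*(-31/67)² - 47571 = 4*(961/4489) - 47571 = 3844/4489 - 47571 = -213542375/4489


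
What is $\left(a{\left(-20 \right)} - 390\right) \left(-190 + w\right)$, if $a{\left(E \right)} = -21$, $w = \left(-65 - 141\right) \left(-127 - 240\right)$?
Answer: $-30994332$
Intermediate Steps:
$w = 75602$ ($w = \left(-206\right) \left(-367\right) = 75602$)
$\left(a{\left(-20 \right)} - 390\right) \left(-190 + w\right) = \left(-21 - 390\right) \left(-190 + 75602\right) = \left(-411\right) 75412 = -30994332$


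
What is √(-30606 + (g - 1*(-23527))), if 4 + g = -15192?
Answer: 45*I*√11 ≈ 149.25*I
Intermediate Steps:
g = -15196 (g = -4 - 15192 = -15196)
√(-30606 + (g - 1*(-23527))) = √(-30606 + (-15196 - 1*(-23527))) = √(-30606 + (-15196 + 23527)) = √(-30606 + 8331) = √(-22275) = 45*I*√11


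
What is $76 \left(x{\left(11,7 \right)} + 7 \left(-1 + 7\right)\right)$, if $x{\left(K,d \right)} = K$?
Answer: $4028$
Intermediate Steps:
$76 \left(x{\left(11,7 \right)} + 7 \left(-1 + 7\right)\right) = 76 \left(11 + 7 \left(-1 + 7\right)\right) = 76 \left(11 + 7 \cdot 6\right) = 76 \left(11 + 42\right) = 76 \cdot 53 = 4028$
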